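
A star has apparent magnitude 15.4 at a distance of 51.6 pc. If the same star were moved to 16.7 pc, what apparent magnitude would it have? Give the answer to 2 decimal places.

m ≈ 12.95

Flux ∝ 1/d², so Δm = 5 log₁₀(d₂/d₁) = 5 log₁₀(16.7/51.6) = -2.450
m₂ = m₁ + Δm = 15.4 + (-2.450) = 12.950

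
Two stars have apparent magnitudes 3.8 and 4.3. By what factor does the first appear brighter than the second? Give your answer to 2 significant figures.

Magnitude difference = -0.5
Flux ratio = 10^(−0.4 Δm) = 10^(−0.4 × -0.5) = 10^0.200 = 1.585

1.6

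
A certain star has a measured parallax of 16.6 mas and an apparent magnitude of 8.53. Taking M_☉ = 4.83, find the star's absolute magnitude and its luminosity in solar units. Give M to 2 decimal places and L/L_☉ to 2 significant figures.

M ≈ 4.63; L/L_☉ ≈ 1.2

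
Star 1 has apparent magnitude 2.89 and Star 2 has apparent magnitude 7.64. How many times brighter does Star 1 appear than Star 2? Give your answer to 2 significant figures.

79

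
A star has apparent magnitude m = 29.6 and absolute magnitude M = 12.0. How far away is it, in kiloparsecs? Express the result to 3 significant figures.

d ≈ 33.1 kpc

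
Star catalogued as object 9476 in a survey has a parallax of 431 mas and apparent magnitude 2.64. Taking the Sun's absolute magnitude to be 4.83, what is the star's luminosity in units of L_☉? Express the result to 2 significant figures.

L/L_☉ ≈ 0.40

d = 1/p = 1000/431 mas = 2.320 pc
M = m − 5 log₁₀ d + 5 = 2.64 − 5·0.3655 + 5 = 5.812
M − M_☉ = 5.812 − 4.83 = 0.982
L/L_☉ = 10^(−0.4 × 0.982) = 0.4046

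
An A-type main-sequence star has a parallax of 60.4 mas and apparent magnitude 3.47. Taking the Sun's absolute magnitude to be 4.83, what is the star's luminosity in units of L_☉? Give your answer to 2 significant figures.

d = 1/p = 1000/60.4 mas = 16.56 pc
M = m − 5 log₁₀ d + 5 = 3.47 − 5·1.2190 + 5 = 2.375
M − M_☉ = 2.375 − 4.83 = -2.455
L/L_☉ = 10^(−0.4 × -2.455) = 9.592

L/L_☉ ≈ 9.6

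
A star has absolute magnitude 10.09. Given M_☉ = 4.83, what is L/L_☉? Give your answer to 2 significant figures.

M − M_☉ = 10.09 − 4.83 = 5.260
L/L_☉ = 10^(−0.4 (M − M_☉)) = 10^-2.104 = 7.870×10^-3

L/L_☉ ≈ 7.9×10^-3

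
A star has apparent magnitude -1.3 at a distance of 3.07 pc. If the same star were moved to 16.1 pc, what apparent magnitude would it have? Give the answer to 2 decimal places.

m ≈ 2.30

Flux ∝ 1/d², so Δm = 5 log₁₀(d₂/d₁) = 5 log₁₀(16.1/3.07) = 3.598
m₂ = m₁ + Δm = -1.3 + (3.598) = 2.298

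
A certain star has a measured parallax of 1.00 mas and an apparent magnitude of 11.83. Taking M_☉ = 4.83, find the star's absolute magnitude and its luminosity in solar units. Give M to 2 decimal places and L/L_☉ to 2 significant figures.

M ≈ 1.83; L/L_☉ ≈ 16

d = 1/p = 1000/1.00 mas = 1000 pc
M = m − 5 log₁₀ d + 5 = 11.83 − 5·3.0000 + 5 = 1.830
M − M_☉ = 1.830 − 4.83 = -3.000
L/L_☉ = 10^(−0.4 × -3.000) = 15.85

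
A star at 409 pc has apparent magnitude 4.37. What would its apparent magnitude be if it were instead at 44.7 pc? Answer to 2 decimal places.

Flux ∝ 1/d², so Δm = 5 log₁₀(d₂/d₁) = 5 log₁₀(44.7/409) = -4.807
m₂ = m₁ + Δm = 4.37 + (-4.807) = -0.437

m ≈ -0.44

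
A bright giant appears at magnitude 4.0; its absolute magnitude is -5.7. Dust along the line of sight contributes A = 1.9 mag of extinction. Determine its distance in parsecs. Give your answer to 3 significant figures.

m − M = 5 log₁₀(d/10 pc) + A  ⇒  4.0 − (-5.7) − 1.9 = 5 log₁₀(d/10)
7.800 = 5 log₁₀(d/10)
log₁₀ d = (m − M − A)/5 + 1 = 2.5600
d = 10^2.5600 = 363.1 pc

d ≈ 363 pc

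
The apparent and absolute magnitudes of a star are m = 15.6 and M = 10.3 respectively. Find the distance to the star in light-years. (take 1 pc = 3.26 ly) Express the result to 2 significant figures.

μ = m − M = 5.300
m − M = 5 log₁₀ d − 5
log₁₀ d = (m − M)/5 + 1 = 2.0600
d = 10^2.0600 = 114.8 pc
= 374.3 ly

d ≈ 370 ly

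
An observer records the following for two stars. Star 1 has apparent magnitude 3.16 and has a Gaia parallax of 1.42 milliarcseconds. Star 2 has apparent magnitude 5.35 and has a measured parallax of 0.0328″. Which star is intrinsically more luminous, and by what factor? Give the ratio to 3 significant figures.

Star 1 is more luminous, by a factor of 4010.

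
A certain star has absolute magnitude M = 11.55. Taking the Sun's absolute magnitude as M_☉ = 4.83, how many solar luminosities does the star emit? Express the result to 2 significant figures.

L/L_☉ ≈ 2.1×10^-3

M − M_☉ = 11.55 − 4.83 = 6.720
L/L_☉ = 10^(−0.4 (M − M_☉)) = 10^-2.688 = 2.051×10^-3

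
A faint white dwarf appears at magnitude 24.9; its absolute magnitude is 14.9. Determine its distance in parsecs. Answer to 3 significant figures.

d ≈ 1000 pc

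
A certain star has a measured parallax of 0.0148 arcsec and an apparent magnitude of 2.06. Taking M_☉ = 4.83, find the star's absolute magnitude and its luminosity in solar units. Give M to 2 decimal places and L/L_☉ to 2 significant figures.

M ≈ -2.09; L/L_☉ ≈ 590

d = 1/p = 1/0.0148″ = 67.57 pc
M = m − 5 log₁₀ d + 5 = 2.06 − 5·1.8297 + 5 = -2.089
M − M_☉ = -2.089 − 4.83 = -6.919
L/L_☉ = 10^(−0.4 × -6.919) = 585.4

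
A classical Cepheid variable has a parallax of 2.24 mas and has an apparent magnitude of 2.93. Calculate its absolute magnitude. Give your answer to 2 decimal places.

p = 2.24 mas = 2.24×10^-3″ → d = 1/p = 446.4 pc
5 log₁₀(d/10 pc) = 5 log₁₀(446.4) − 5 = 8.249
M = m − 5 log₁₀(d/10) = 2.93 − 8.249 = -5.319

M ≈ -5.32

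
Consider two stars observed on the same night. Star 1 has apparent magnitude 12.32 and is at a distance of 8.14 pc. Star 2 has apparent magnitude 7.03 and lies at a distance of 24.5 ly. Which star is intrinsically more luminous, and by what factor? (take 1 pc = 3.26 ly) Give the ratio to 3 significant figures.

Star 1: M = m − 5 log₁₀ d + 5 = 12.32 − 5·0.9106 + 5 = 12.767
Star 2: d = 24.5 ly / 3.26 = 7.515 pc
Star 2: M = m − 5 log₁₀ d + 5 = 7.03 − 5·0.8759 + 5 = 7.650
ΔM = M_1 − M_2 = 12.767 − (7.650) = 5.117; smaller M is more luminous → Star 2.
L ratio = 10^(0.4 |ΔM|) = 10^2.047 = 111.3

Star 2 is more luminous, by a factor of 111.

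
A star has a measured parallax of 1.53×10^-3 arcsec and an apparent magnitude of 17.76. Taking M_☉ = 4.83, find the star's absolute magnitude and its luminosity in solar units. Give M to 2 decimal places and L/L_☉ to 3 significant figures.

d = 1/p = 1/1.53×10^-3″ = 653.6 pc
M = m − 5 log₁₀ d + 5 = 17.76 − 5·2.8153 + 5 = 8.683
M − M_☉ = 8.683 − 4.83 = 3.853
L/L_☉ = 10^(−0.4 × 3.853) = 0.02875

M ≈ 8.68; L/L_☉ ≈ 0.0287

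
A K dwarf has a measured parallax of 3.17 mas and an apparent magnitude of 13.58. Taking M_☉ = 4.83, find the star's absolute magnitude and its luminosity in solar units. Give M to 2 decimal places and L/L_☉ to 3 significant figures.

d = 1/p = 1000/3.17 mas = 315.5 pc
M = m − 5 log₁₀ d + 5 = 13.58 − 5·2.4989 + 5 = 6.085
M − M_☉ = 6.085 − 4.83 = 1.255
L/L_☉ = 10^(−0.4 × 1.255) = 0.3147

M ≈ 6.09; L/L_☉ ≈ 0.315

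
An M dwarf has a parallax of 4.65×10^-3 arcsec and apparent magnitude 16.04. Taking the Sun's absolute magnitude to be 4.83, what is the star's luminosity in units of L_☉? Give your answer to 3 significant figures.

L/L_☉ ≈ 0.0152

d = 1/p = 1/4.65×10^-3″ = 215.1 pc
M = m − 5 log₁₀ d + 5 = 16.04 − 5·2.3325 + 5 = 9.377
M − M_☉ = 9.377 − 4.83 = 4.547
L/L_☉ = 10^(−0.4 × 4.547) = 0.01517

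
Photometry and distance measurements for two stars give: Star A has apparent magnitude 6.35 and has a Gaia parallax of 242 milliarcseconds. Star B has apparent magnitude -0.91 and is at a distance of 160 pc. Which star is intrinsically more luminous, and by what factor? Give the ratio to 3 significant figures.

Star A: p = 242 mas = 0.242″ → d = 1/p = 4.132 pc
Star A: M = m − 5 log₁₀ d + 5 = 6.35 − 5·0.6162 + 5 = 8.269
Star B: M = m − 5 log₁₀ d + 5 = -0.91 − 5·2.2041 + 5 = -6.931
ΔM = M_A − M_B = 8.269 − (-6.931) = 15.200; smaller M is more luminous → Star B.
L ratio = 10^(0.4 |ΔM|) = 10^6.080 = 1.202×10^6

Star B is more luminous, by a factor of 1.20×10^6.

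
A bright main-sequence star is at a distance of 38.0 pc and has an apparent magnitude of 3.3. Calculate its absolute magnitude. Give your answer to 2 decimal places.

5 log₁₀(d/10 pc) = 5 log₁₀(38.00) − 5 = 2.899
M = m − 5 log₁₀(d/10) = 3.3 − 2.899 = 0.401

M ≈ 0.40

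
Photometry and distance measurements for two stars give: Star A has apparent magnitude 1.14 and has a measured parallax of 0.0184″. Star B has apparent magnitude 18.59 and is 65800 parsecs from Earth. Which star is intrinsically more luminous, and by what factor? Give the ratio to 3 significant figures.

Star A is more luminous, by a factor of 6.51.

Star A: d = 1/p = 1/0.0184″ = 54.35 pc
Star A: M = m − 5 log₁₀ d + 5 = 1.14 − 5·1.7352 + 5 = -2.536
Star B: M = m − 5 log₁₀ d + 5 = 18.59 − 5·4.8182 + 5 = -0.501
ΔM = M_A − M_B = -2.536 − (-0.501) = -2.035; smaller M is more luminous → Star A.
L ratio = 10^(0.4 |ΔM|) = 10^0.814 = 6.515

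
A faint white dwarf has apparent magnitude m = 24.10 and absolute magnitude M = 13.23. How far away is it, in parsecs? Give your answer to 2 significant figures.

d ≈ 1500 pc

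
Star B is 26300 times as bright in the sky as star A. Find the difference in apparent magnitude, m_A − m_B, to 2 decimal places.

m_A − m_B ≈ 11.05

Pogson: Δm = −2.5 log₁₀(ratio) = −2.5 log₁₀(26300) = −2.5 × 4.4200 = -11.050
Star B is brighter so has the smaller magnitude: m_A − m_B is positive.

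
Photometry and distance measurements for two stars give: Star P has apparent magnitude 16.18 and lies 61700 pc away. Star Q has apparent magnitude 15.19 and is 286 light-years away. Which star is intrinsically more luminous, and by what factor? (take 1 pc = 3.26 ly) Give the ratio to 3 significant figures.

Star P is more luminous, by a factor of 199000.

Star P: M = m − 5 log₁₀ d + 5 = 16.18 − 5·4.7903 + 5 = -2.771
Star Q: d = 286 ly / 3.26 = 87.73 pc
Star Q: M = m − 5 log₁₀ d + 5 = 15.19 − 5·1.9431 + 5 = 10.474
ΔM = M_P − M_Q = -2.771 − (10.474) = -13.246; smaller M is more luminous → Star P.
L ratio = 10^(0.4 |ΔM|) = 10^5.298 = 198700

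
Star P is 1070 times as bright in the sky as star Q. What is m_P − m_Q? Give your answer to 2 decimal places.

Pogson: Δm = −2.5 log₁₀(ratio) = −2.5 log₁₀(1070) = −2.5 × 3.0294 = -7.573
Star P is brighter, so it has the smaller magnitude: the difference is negative.

m_P − m_Q ≈ -7.57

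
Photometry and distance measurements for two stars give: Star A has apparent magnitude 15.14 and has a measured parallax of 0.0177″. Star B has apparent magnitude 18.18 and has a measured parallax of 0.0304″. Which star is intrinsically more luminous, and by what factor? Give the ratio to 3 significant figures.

Star A: d = 1/p = 1/0.0177″ = 56.50 pc
Star A: M = m − 5 log₁₀ d + 5 = 15.14 − 5·1.7520 + 5 = 11.380
Star B: d = 1/p = 1/0.0304″ = 32.89 pc
Star B: M = m − 5 log₁₀ d + 5 = 18.18 − 5·1.5171 + 5 = 15.594
ΔM = M_A − M_B = 11.380 − (15.594) = -4.215; smaller M is more luminous → Star A.
L ratio = 10^(0.4 |ΔM|) = 10^1.686 = 48.51

Star A is more luminous, by a factor of 48.5.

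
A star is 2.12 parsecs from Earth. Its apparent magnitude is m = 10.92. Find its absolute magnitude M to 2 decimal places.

M ≈ 14.29

5 log₁₀(d/10 pc) = 5 log₁₀(2.120) − 5 = -3.368
M = m − 5 log₁₀(d/10) = 10.92 + 3.368 = 14.288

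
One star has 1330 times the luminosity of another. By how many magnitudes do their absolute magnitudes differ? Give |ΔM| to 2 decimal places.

|ΔM| ≈ 7.81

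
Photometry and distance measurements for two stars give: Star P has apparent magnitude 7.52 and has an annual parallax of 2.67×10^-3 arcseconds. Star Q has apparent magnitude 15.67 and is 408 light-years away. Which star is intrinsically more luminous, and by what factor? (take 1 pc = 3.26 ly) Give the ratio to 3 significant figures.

Star P is more luminous, by a factor of 16300.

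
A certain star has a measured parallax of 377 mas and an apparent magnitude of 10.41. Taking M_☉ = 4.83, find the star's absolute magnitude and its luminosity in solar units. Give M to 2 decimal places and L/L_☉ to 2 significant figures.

M ≈ 13.29; L/L_☉ ≈ 4.1×10^-4

d = 1/p = 1000/377 mas = 2.653 pc
M = m − 5 log₁₀ d + 5 = 10.41 − 5·0.4237 + 5 = 13.292
M − M_☉ = 13.292 − 4.83 = 8.462
L/L_☉ = 10^(−0.4 × 8.462) = 4.124×10^-4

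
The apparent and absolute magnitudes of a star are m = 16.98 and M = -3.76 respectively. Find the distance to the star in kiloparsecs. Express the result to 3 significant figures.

d ≈ 141 kpc

Distance modulus: m − M = 16.98 − (-3.76) = 20.740
m − M = 5 log₁₀ d − 5
log₁₀ d = (m − M)/5 + 1 = 5.1480
d = 10^5.1480 = 140600 pc
= 140.6 kpc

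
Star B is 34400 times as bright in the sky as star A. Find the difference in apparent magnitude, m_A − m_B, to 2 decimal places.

Pogson: Δm = −2.5 log₁₀(ratio) = −2.5 log₁₀(34400) = −2.5 × 4.5366 = -11.341
Star B is brighter so has the smaller magnitude: m_A − m_B is positive.

m_A − m_B ≈ 11.34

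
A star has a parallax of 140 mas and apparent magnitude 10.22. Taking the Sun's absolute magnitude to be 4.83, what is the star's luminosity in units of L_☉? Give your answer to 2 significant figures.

L/L_☉ ≈ 3.6×10^-3

d = 1/p = 1000/140 mas = 7.143 pc
M = m − 5 log₁₀ d + 5 = 10.22 − 5·0.8539 + 5 = 10.951
M − M_☉ = 10.951 − 4.83 = 6.121
L/L_☉ = 10^(−0.4 × 6.121) = 3.562×10^-3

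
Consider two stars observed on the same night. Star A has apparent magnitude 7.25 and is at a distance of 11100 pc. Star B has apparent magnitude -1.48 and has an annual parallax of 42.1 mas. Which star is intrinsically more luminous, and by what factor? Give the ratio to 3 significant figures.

Star A: M = m − 5 log₁₀ d + 5 = 7.25 − 5·4.0453 + 5 = -7.977
Star B: p = 42.1 mas = 0.0421″ → d = 1/p = 23.75 pc
Star B: M = m − 5 log₁₀ d + 5 = -1.48 − 5·1.3757 + 5 = -3.359
ΔM = M_A − M_B = -7.977 − (-3.359) = -4.618; smaller M is more luminous → Star A.
L ratio = 10^(0.4 |ΔM|) = 10^1.847 = 70.34

Star A is more luminous, by a factor of 70.3.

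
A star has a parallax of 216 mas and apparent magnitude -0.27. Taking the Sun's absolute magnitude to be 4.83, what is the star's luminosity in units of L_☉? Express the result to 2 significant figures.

d = 1/p = 1000/216 mas = 4.630 pc
M = m − 5 log₁₀ d + 5 = -0.27 − 5·0.6655 + 5 = 1.402
M − M_☉ = 1.402 − 4.83 = -3.428
L/L_☉ = 10^(−0.4 × -3.428) = 23.50

L/L_☉ ≈ 24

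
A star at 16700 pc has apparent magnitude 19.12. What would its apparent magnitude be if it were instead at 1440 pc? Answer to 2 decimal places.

Flux ∝ 1/d², so Δm = 5 log₁₀(d₂/d₁) = 5 log₁₀(1440/16700) = -5.322
m₂ = m₁ + Δm = 19.12 + (-5.322) = 13.798

m ≈ 13.80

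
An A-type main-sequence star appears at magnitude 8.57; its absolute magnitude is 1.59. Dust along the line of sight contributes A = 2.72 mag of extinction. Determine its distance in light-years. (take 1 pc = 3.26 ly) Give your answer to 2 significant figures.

d ≈ 230 ly

m − M = 5 log₁₀(d/10 pc) + A  ⇒  8.57 − (1.59) − 2.72 = 5 log₁₀(d/10)
4.260 = 5 log₁₀(d/10)
log₁₀ d = (m − M − A)/5 + 1 = 1.8520
d = 10^1.8520 = 71.12 pc
= 231.9 ly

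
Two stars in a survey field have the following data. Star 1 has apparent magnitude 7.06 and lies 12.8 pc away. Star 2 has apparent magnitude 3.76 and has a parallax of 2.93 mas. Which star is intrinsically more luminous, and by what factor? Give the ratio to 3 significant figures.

Star 2 is more luminous, by a factor of 14900.

Star 1: M = m − 5 log₁₀ d + 5 = 7.06 − 5·1.1072 + 5 = 6.524
Star 2: p = 2.93 mas = 2.93×10^-3″ → d = 1/p = 341.3 pc
Star 2: M = m − 5 log₁₀ d + 5 = 3.76 − 5·2.5331 + 5 = -3.906
ΔM = M_1 − M_2 = 6.524 − (-3.906) = 10.430; smaller M is more luminous → Star 2.
L ratio = 10^(0.4 |ΔM|) = 10^4.172 = 14850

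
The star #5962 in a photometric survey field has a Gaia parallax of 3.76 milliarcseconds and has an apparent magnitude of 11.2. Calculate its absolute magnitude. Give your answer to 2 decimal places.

p = 3.76 mas = 3.76×10^-3″ → d = 1/p = 266.0 pc
5 log₁₀(d/10 pc) = 5 log₁₀(266.0) − 5 = 7.124
M = m − 5 log₁₀(d/10) = 11.2 − 7.124 = 4.076

M ≈ 4.08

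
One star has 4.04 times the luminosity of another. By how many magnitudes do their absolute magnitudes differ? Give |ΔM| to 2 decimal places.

|ΔM| ≈ 1.52

Pogson: ΔM = −2.5 log₁₀(ratio) = −2.5 log₁₀(4.04) = −2.5 × 0.6064 = -1.516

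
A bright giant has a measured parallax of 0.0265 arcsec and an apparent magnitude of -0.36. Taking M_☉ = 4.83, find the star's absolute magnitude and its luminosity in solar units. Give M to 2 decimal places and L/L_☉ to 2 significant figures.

M ≈ -3.24; L/L_☉ ≈ 1700

d = 1/p = 1/0.0265″ = 37.74 pc
M = m − 5 log₁₀ d + 5 = -0.36 − 5·1.5768 + 5 = -3.244
M − M_☉ = -3.244 − 4.83 = -8.074
L/L_☉ = 10^(−0.4 × -8.074) = 1696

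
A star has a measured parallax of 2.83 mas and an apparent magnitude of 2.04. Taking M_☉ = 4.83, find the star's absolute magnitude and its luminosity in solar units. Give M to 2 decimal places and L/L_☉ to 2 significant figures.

d = 1/p = 1000/2.83 mas = 353.4 pc
M = m − 5 log₁₀ d + 5 = 2.04 − 5·2.5482 + 5 = -5.701
M − M_☉ = -5.701 − 4.83 = -10.531
L/L_☉ = 10^(−0.4 × -10.531) = 16310

M ≈ -5.70; L/L_☉ ≈ 16000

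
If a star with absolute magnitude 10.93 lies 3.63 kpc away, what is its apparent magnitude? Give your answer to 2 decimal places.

d = 3.63 kpc = 3630 pc
m = M + 5 log₁₀ d − 5 = 10.93 + 5·3.5599 − 5 = 23.730

m ≈ 23.73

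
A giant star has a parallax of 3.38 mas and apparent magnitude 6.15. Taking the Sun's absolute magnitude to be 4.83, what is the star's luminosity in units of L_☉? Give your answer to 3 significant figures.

d = 1/p = 1000/3.38 mas = 295.9 pc
M = m − 5 log₁₀ d + 5 = 6.15 − 5·2.4711 + 5 = -1.205
M − M_☉ = -1.205 − 4.83 = -6.035
L/L_☉ = 10^(−0.4 × -6.035) = 259.5

L/L_☉ ≈ 260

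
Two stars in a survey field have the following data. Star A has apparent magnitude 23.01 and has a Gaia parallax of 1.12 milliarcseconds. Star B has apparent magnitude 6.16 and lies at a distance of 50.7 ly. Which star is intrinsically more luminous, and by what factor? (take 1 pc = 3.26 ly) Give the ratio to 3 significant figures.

Star A: p = 1.12 mas = 1.12×10^-3″ → d = 1/p = 892.9 pc
Star A: M = m − 5 log₁₀ d + 5 = 23.01 − 5·2.9508 + 5 = 13.256
Star B: d = 50.7 ly / 3.26 = 15.55 pc
Star B: M = m − 5 log₁₀ d + 5 = 6.16 − 5·1.1918 + 5 = 5.201
ΔM = M_A − M_B = 13.256 − (5.201) = 8.055; smaller M is more luminous → Star B.
L ratio = 10^(0.4 |ΔM|) = 10^3.222 = 1667

Star B is more luminous, by a factor of 1670.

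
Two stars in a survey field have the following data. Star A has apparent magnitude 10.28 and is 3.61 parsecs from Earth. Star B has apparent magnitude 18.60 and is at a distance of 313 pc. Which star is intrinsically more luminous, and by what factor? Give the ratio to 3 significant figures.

Star A: M = m − 5 log₁₀ d + 5 = 10.28 − 5·0.5575 + 5 = 12.492
Star B: M = m − 5 log₁₀ d + 5 = 18.60 − 5·2.4955 + 5 = 11.122
ΔM = M_A − M_B = 12.492 − (11.122) = 1.370; smaller M is more luminous → Star B.
L ratio = 10^(0.4 |ΔM|) = 10^0.548 = 3.532

Star B is more luminous, by a factor of 3.53.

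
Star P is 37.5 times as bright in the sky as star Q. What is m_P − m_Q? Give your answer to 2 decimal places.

m_P − m_Q ≈ -3.94

Pogson: Δm = −2.5 log₁₀(ratio) = −2.5 log₁₀(37.5) = −2.5 × 1.5740 = -3.935
Star P is brighter, so it has the smaller magnitude: the difference is negative.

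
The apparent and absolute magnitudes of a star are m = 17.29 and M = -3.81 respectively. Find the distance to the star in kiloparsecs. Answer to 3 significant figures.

Distance modulus: m − M = 17.29 − (-3.81) = 21.100
m − M = 5 log₁₀ d − 5
log₁₀ d = (m − M)/5 + 1 = 5.2200
d = 10^5.2200 = 166000 pc
= 166.0 kpc

d ≈ 166 kpc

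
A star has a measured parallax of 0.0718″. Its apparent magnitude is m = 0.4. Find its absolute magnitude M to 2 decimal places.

M ≈ -0.32

d = 1/p = 1/0.0718″ = 13.93 pc
5 log₁₀(d/10 pc) = 5 log₁₀(13.93) − 5 = 0.719
M = m − 5 log₁₀(d/10) = 0.4 − 0.719 = -0.319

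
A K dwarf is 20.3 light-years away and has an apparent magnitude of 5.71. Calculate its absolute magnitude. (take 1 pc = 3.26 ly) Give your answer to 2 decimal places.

M ≈ 6.74

d = 20.3 ly / 3.26 = 6.227 pc
5 log₁₀(d/10 pc) = 5 log₁₀(6.227) − 5 = -1.029
M = m − 5 log₁₀(d/10) = 5.71 + 1.029 = 6.739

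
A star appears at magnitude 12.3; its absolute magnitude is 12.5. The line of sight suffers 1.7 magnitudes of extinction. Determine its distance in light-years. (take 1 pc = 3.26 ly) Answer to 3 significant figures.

d ≈ 13.6 ly

m − M = 5 log₁₀(d/10 pc) + A  ⇒  12.3 − (12.5) − 1.7 = 5 log₁₀(d/10)
-1.900 = 5 log₁₀(d/10)
log₁₀ d = (m − M − A)/5 + 1 = 0.6200
d = 10^0.6200 = 4.169 pc
= 13.59 ly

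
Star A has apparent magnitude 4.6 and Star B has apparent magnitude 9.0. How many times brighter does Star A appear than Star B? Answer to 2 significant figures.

58

Magnitude difference = -4.4
Flux ratio = 10^(−0.4 Δm) = 10^(−0.4 × -4.4) = 10^1.760 = 57.54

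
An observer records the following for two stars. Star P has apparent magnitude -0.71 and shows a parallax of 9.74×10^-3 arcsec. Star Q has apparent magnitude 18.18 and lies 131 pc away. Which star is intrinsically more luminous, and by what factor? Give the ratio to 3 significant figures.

Star P is more luminous, by a factor of 2.21×10^7.

Star P: d = 1/p = 1/9.74×10^-3″ = 102.7 pc
Star P: M = m − 5 log₁₀ d + 5 = -0.71 − 5·2.0114 + 5 = -5.767
Star Q: M = m − 5 log₁₀ d + 5 = 18.18 − 5·2.1173 + 5 = 12.594
ΔM = M_P − M_Q = -5.767 − (12.594) = -18.361; smaller M is more luminous → Star P.
L ratio = 10^(0.4 |ΔM|) = 10^7.344 = 2.210×10^7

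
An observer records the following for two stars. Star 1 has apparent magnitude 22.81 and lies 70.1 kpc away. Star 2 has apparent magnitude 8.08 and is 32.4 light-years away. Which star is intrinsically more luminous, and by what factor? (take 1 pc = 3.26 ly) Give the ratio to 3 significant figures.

Star 1: d = 70.1 kpc = 70100 pc
Star 1: M = m − 5 log₁₀ d + 5 = 22.81 − 5·4.8457 + 5 = 3.581
Star 2: d = 32.4 ly / 3.26 = 9.939 pc
Star 2: M = m − 5 log₁₀ d + 5 = 8.08 − 5·0.9973 + 5 = 8.093
ΔM = M_1 − M_2 = 3.581 − (8.093) = -4.512; smaller M is more luminous → Star 1.
L ratio = 10^(0.4 |ΔM|) = 10^1.805 = 63.79

Star 1 is more luminous, by a factor of 63.8.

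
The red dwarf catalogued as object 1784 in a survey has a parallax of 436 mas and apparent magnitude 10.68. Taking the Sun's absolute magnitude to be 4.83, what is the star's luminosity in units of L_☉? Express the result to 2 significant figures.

L/L_☉ ≈ 2.4×10^-4

d = 1/p = 1000/436 mas = 2.294 pc
M = m − 5 log₁₀ d + 5 = 10.68 − 5·0.3605 + 5 = 13.877
M − M_☉ = 13.877 − 4.83 = 9.047
L/L_☉ = 10^(−0.4 × 9.047) = 2.405×10^-4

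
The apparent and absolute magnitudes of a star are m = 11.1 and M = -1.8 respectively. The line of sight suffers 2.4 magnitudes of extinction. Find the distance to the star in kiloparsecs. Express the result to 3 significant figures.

m − M = 5 log₁₀(d/10 pc) + A  ⇒  11.1 − (-1.8) − 2.4 = 5 log₁₀(d/10)
10.500 = 5 log₁₀(d/10)
log₁₀ d = (m − M − A)/5 + 1 = 3.1000
d = 10^3.1000 = 1259 pc
= 1.259 kpc

d ≈ 1.26 kpc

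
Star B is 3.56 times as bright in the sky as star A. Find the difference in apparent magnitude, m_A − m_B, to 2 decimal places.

Pogson: Δm = −2.5 log₁₀(ratio) = −2.5 log₁₀(3.56) = −2.5 × 0.5514 = -1.379
Star B is brighter so has the smaller magnitude: m_A − m_B is positive.

m_A − m_B ≈ 1.38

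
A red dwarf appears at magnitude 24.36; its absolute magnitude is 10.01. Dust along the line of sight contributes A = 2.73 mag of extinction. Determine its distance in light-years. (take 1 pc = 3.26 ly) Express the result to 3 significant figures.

m − M = 5 log₁₀(d/10 pc) + A  ⇒  24.36 − (10.01) − 2.73 = 5 log₁₀(d/10)
11.620 = 5 log₁₀(d/10)
log₁₀ d = (m − M − A)/5 + 1 = 3.3240
d = 10^3.3240 = 2109 pc
= 6874 ly

d ≈ 6870 ly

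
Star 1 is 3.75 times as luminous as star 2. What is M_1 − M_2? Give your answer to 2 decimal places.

Pogson: ΔM = −2.5 log₁₀(ratio) = −2.5 log₁₀(3.75) = −2.5 × 0.5740 = -1.435
Star 1 is brighter, so it has the smaller magnitude: the difference is negative.

M_1 − M_2 ≈ -1.44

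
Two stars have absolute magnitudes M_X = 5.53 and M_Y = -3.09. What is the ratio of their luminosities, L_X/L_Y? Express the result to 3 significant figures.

L_X/L_Y ≈ 3.56×10^-4

ΔM = M_X − M_Y = 8.62
L_X/L_Y = 10^(−0.4 ΔM) = 10^-3.448 = 3.565×10^-4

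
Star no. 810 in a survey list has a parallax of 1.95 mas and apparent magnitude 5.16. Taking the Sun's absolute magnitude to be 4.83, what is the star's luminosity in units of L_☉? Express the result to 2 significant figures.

L/L_☉ ≈ 1900

d = 1/p = 1000/1.95 mas = 512.8 pc
M = m − 5 log₁₀ d + 5 = 5.16 − 5·2.7100 + 5 = -3.390
M − M_☉ = -3.390 − 4.83 = -8.220
L/L_☉ = 10^(−0.4 × -8.220) = 1941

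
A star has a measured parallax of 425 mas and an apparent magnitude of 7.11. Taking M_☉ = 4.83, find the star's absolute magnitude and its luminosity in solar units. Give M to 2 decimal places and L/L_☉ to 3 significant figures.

d = 1/p = 1000/425 mas = 2.353 pc
M = m − 5 log₁₀ d + 5 = 7.11 − 5·0.3716 + 5 = 10.252
M − M_☉ = 10.252 − 4.83 = 5.422
L/L_☉ = 10^(−0.4 × 5.422) = 6.780×10^-3

M ≈ 10.25; L/L_☉ ≈ 6.78×10^-3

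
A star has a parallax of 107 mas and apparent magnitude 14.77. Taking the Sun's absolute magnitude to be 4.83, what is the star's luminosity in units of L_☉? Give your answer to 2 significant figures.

L/L_☉ ≈ 9.2×10^-5

d = 1/p = 1000/107 mas = 9.346 pc
M = m − 5 log₁₀ d + 5 = 14.77 − 5·0.9706 + 5 = 14.917
M − M_☉ = 14.917 − 4.83 = 10.087
L/L_☉ = 10^(−0.4 × 10.087) = 9.231×10^-5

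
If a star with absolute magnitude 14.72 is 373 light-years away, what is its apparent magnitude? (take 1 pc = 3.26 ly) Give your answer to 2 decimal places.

d = 373 ly / 3.26 = 114.4 pc
m = M + 5 log₁₀ d − 5 = 14.72 + 5·2.0585 − 5 = 20.012

m ≈ 20.01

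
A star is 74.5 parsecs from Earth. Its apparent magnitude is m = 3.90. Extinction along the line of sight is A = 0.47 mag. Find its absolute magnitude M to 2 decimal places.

M ≈ -0.93

5 log₁₀(d/10 pc) = 5 log₁₀(74.50) − 5 = 4.361
M = m − 5 log₁₀(d/10) − A = 3.90 − 4.361 − 0.47 = -0.931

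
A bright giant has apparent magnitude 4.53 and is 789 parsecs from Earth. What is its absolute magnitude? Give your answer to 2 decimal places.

5 log₁₀(d/10 pc) = 5 log₁₀(789.0) − 5 = 9.485
M = m − 5 log₁₀(d/10) = 4.53 − 9.485 = -4.955

M ≈ -4.96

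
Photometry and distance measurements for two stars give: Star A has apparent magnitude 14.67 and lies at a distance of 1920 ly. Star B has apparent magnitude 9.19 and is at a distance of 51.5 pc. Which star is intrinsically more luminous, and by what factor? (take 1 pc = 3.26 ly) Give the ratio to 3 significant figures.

Star B is more luminous, by a factor of 1.19.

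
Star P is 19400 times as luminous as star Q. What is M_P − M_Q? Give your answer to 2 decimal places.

M_P − M_Q ≈ -10.72

Pogson: ΔM = −2.5 log₁₀(ratio) = −2.5 log₁₀(19400) = −2.5 × 4.2878 = -10.720
Star P is brighter, so it has the smaller magnitude: the difference is negative.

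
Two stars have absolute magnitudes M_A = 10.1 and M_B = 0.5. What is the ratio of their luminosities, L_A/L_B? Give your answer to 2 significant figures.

L_A/L_B ≈ 1.4×10^-4

ΔM = M_A − M_B = 9.6
L_A/L_B = 10^(−0.4 ΔM) = 10^-3.840 = 1.445×10^-4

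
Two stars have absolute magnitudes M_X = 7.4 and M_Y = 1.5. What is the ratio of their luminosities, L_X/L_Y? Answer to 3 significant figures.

L_X/L_Y ≈ 4.37×10^-3

ΔM = M_X − M_Y = 5.9
L_X/L_Y = 10^(−0.4 ΔM) = 10^-2.360 = 4.365×10^-3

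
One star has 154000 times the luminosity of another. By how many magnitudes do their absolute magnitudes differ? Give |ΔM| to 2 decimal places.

Pogson: ΔM = −2.5 log₁₀(ratio) = −2.5 log₁₀(154000) = −2.5 × 5.1875 = -12.969

|ΔM| ≈ 12.97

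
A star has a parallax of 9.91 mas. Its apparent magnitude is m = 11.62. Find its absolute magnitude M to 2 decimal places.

p = 9.91 mas = 9.91×10^-3″ → d = 1/p = 100.9 pc
5 log₁₀(d/10 pc) = 5 log₁₀(100.9) − 5 = 5.020
M = m − 5 log₁₀(d/10) = 11.62 − 5.020 = 6.600

M ≈ 6.60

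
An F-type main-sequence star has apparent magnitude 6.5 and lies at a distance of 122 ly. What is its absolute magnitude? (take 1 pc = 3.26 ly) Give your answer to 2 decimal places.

d = 122 ly / 3.26 = 37.42 pc
5 log₁₀(d/10 pc) = 5 log₁₀(37.42) − 5 = 2.866
M = m − 5 log₁₀(d/10) = 6.5 − 2.866 = 3.634

M ≈ 3.63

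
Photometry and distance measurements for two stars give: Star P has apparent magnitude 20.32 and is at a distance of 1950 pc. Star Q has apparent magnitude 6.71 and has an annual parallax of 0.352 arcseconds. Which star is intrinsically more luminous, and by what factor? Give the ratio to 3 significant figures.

Star P: M = m − 5 log₁₀ d + 5 = 20.32 − 5·3.2900 + 5 = 8.870
Star Q: d = 1/p = 1/0.352″ = 2.841 pc
Star Q: M = m − 5 log₁₀ d + 5 = 6.71 − 5·0.4535 + 5 = 9.443
ΔM = M_P − M_Q = 8.870 − (9.443) = -0.573; smaller M is more luminous → Star P.
L ratio = 10^(0.4 |ΔM|) = 10^0.229 = 1.695

Star P is more luminous, by a factor of 1.69.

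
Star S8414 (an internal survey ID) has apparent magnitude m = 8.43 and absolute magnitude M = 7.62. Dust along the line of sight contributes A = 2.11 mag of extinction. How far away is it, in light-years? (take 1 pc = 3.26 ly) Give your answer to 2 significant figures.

d ≈ 18 ly

m − M = 5 log₁₀(d/10 pc) + A  ⇒  8.43 − (7.62) − 2.11 = 5 log₁₀(d/10)
-1.300 = 5 log₁₀(d/10)
log₁₀ d = (m − M − A)/5 + 1 = 0.7400
d = 10^0.7400 = 5.495 pc
= 17.92 ly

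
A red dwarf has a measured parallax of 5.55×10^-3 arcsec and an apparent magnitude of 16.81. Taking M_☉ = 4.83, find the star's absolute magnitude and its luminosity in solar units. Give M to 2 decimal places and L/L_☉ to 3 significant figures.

M ≈ 10.53; L/L_☉ ≈ 5.24×10^-3

d = 1/p = 1/5.55×10^-3″ = 180.2 pc
M = m − 5 log₁₀ d + 5 = 16.81 − 5·2.2557 + 5 = 10.531
M − M_☉ = 10.531 − 4.83 = 5.701
L/L_☉ = 10^(−0.4 × 5.701) = 5.241×10^-3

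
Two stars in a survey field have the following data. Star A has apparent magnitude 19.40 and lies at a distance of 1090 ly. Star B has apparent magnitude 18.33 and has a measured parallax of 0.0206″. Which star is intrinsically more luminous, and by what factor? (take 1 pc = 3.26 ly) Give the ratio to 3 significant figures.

Star A is more luminous, by a factor of 17.7.

Star A: d = 1090 ly / 3.26 = 334.4 pc
Star A: M = m − 5 log₁₀ d + 5 = 19.40 − 5·2.5242 + 5 = 11.779
Star B: d = 1/p = 1/0.0206″ = 48.54 pc
Star B: M = m − 5 log₁₀ d + 5 = 18.33 − 5·1.6861 + 5 = 14.899
ΔM = M_A − M_B = 11.779 − (14.899) = -3.120; smaller M is more luminous → Star A.
L ratio = 10^(0.4 |ΔM|) = 10^1.248 = 17.71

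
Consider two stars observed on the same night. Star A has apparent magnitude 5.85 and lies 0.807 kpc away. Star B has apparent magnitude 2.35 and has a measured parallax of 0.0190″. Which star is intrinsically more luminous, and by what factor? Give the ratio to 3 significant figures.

Star A is more luminous, by a factor of 9.36.

Star A: d = 0.807 kpc = 807.0 pc
Star A: M = m − 5 log₁₀ d + 5 = 5.85 − 5·2.9069 + 5 = -3.684
Star B: d = 1/p = 1/0.0190″ = 52.63 pc
Star B: M = m − 5 log₁₀ d + 5 = 2.35 − 5·1.7212 + 5 = -1.256
ΔM = M_A − M_B = -3.684 − (-1.256) = -2.428; smaller M is more luminous → Star A.
L ratio = 10^(0.4 |ΔM|) = 10^0.971 = 9.360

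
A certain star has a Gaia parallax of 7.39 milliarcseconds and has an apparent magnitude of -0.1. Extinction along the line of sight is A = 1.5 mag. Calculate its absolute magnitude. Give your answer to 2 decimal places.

p = 7.39 mas = 7.39×10^-3″ → d = 1/p = 135.3 pc
5 log₁₀(d/10 pc) = 5 log₁₀(135.3) − 5 = 5.657
M = m − 5 log₁₀(d/10) − A = -0.1 − 5.657 − 1.5 = -7.257

M ≈ -7.26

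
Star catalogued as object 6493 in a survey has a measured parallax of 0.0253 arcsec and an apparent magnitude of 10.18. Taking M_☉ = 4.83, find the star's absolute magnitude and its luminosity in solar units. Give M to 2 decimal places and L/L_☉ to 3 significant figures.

M ≈ 7.20; L/L_☉ ≈ 0.113

d = 1/p = 1/0.0253″ = 39.53 pc
M = m − 5 log₁₀ d + 5 = 10.18 − 5·1.5969 + 5 = 7.196
M − M_☉ = 7.196 − 4.83 = 2.366
L/L_☉ = 10^(−0.4 × 2.366) = 0.1132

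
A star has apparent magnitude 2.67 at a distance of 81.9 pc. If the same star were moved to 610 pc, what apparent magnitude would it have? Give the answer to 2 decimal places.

m ≈ 7.03

Flux ∝ 1/d², so Δm = 5 log₁₀(d₂/d₁) = 5 log₁₀(610/81.9) = 4.360
m₂ = m₁ + Δm = 2.67 + (4.360) = 7.030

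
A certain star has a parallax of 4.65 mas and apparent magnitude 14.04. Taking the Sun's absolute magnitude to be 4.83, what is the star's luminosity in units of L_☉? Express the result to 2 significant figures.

d = 1/p = 1000/4.65 mas = 215.1 pc
M = m − 5 log₁₀ d + 5 = 14.04 − 5·2.3325 + 5 = 7.377
M − M_☉ = 7.377 − 4.83 = 2.547
L/L_☉ = 10^(−0.4 × 2.547) = 0.09574

L/L_☉ ≈ 0.096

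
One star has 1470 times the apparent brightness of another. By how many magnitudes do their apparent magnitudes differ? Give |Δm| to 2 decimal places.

|Δm| ≈ 7.92

Pogson: Δm = −2.5 log₁₀(ratio) = −2.5 log₁₀(1470) = −2.5 × 3.1673 = -7.918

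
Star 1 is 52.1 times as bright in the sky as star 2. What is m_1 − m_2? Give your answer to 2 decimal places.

m_1 − m_2 ≈ -4.29

Pogson: Δm = −2.5 log₁₀(ratio) = −2.5 log₁₀(52.1) = −2.5 × 1.7168 = -4.292
Star 1 is brighter, so it has the smaller magnitude: the difference is negative.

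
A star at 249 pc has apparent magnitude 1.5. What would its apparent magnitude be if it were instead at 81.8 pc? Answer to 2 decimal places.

m ≈ -0.92

Flux ∝ 1/d², so Δm = 5 log₁₀(d₂/d₁) = 5 log₁₀(81.8/249) = -2.417
m₂ = m₁ + Δm = 1.5 + (-2.417) = -0.917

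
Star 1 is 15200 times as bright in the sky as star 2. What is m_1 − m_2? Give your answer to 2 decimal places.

Pogson: Δm = −2.5 log₁₀(ratio) = −2.5 log₁₀(15200) = −2.5 × 4.1818 = -10.455
Star 1 is brighter, so it has the smaller magnitude: the difference is negative.

m_1 − m_2 ≈ -10.45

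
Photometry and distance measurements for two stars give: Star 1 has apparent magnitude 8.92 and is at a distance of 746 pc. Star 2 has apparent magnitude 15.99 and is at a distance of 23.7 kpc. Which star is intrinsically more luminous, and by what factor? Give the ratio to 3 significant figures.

Star 1: M = m − 5 log₁₀ d + 5 = 8.92 − 5·2.8727 + 5 = -0.444
Star 2: d = 23.7 kpc = 23700 pc
Star 2: M = m − 5 log₁₀ d + 5 = 15.99 − 5·4.3747 + 5 = -0.884
ΔM = M_1 − M_2 = -0.444 − (-0.884) = 0.440; smaller M is more luminous → Star 2.
L ratio = 10^(0.4 |ΔM|) = 10^0.176 = 1.500

Star 2 is more luminous, by a factor of 1.50.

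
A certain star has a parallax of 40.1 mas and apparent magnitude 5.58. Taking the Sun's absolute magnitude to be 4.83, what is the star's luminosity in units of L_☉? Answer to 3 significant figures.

L/L_☉ ≈ 3.12

d = 1/p = 1000/40.1 mas = 24.94 pc
M = m − 5 log₁₀ d + 5 = 5.58 − 5·1.3969 + 5 = 3.596
M − M_☉ = 3.596 − 4.83 = -1.234
L/L_☉ = 10^(−0.4 × -1.234) = 3.117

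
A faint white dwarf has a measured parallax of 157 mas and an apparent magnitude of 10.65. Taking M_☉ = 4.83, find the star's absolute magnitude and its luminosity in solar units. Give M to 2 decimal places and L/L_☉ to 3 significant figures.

M ≈ 11.63; L/L_☉ ≈ 1.91×10^-3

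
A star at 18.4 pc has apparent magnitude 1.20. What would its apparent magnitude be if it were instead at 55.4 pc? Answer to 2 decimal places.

Flux ∝ 1/d², so Δm = 5 log₁₀(d₂/d₁) = 5 log₁₀(55.4/18.4) = 2.393
m₂ = m₁ + Δm = 1.20 + (2.393) = 3.593

m ≈ 3.59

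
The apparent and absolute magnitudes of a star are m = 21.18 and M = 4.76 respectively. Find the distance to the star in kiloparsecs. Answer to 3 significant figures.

μ = m − M = 16.420
m − M = 5 log₁₀ d − 5
log₁₀ d = (m − M)/5 + 1 = 4.2840
d = 10^4.2840 = 19230 pc
= 19.23 kpc

d ≈ 19.2 kpc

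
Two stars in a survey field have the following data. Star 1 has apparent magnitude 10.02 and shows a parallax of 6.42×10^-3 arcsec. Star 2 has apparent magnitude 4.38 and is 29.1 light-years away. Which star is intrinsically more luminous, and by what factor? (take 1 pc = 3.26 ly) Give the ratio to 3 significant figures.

Star 1: d = 1/p = 1/6.42×10^-3″ = 155.8 pc
Star 1: M = m − 5 log₁₀ d + 5 = 10.02 − 5·2.1925 + 5 = 4.058
Star 2: d = 29.1 ly / 3.26 = 8.926 pc
Star 2: M = m − 5 log₁₀ d + 5 = 4.38 − 5·0.9507 + 5 = 4.627
ΔM = M_1 − M_2 = 4.058 − (4.627) = -0.569; smaller M is more luminous → Star 1.
L ratio = 10^(0.4 |ΔM|) = 10^0.228 = 1.689

Star 1 is more luminous, by a factor of 1.69.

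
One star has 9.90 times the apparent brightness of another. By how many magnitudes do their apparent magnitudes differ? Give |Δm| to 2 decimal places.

|Δm| ≈ 2.49

Pogson: Δm = −2.5 log₁₀(ratio) = −2.5 log₁₀(9.90) = −2.5 × 0.9956 = -2.489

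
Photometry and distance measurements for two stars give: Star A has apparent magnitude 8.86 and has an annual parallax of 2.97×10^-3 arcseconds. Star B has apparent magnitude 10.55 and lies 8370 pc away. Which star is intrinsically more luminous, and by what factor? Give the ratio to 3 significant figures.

Star B is more luminous, by a factor of 130.

Star A: d = 1/p = 1/2.97×10^-3″ = 336.7 pc
Star A: M = m − 5 log₁₀ d + 5 = 8.86 − 5·2.5272 + 5 = 1.224
Star B: M = m − 5 log₁₀ d + 5 = 10.55 − 5·3.9227 + 5 = -4.064
ΔM = M_A − M_B = 1.224 − (-4.064) = 5.287; smaller M is more luminous → Star B.
L ratio = 10^(0.4 |ΔM|) = 10^2.115 = 130.3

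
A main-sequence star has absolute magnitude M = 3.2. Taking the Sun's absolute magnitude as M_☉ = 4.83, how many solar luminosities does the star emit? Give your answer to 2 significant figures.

M − M_☉ = 3.2 − 4.83 = -1.630
L/L_☉ = 10^(−0.4 (M − M_☉)) = 10^0.652 = 4.487

L/L_☉ ≈ 4.5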